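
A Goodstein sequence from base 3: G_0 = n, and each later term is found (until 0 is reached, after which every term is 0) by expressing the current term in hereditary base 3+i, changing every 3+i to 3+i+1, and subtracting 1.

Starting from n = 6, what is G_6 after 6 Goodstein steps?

6

[0] 6 ≡ 2·3 (base 3). Lift 4: 8. −1: 7.
[1] 7 ≡ 4 + 3 (base 4). Lift 5: 8. −1: 7.
[2] 7 ≡ 5 + 2 (base 5). Lift 6: 8. −1: 7.
[3] 7 ≡ 6 + 1 (base 6). Lift 7: 8. −1: 7.
[4] 7 ≡ 7 (base 7). Lift 8: 8. −1: 7.
[5] 7 ≡ 7 (base 8). Lift 9: 7. −1: 6.
[6] 6 ≡ 6 (base 9). Lift 10: 6. −1: 5.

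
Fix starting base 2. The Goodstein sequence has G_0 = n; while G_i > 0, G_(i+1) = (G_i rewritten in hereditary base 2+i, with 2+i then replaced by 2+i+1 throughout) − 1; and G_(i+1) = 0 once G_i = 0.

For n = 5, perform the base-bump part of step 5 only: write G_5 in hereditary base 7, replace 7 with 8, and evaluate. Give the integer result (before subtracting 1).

1752

5 —HB2→ 2^2 + 1 —bump→ 3^3 + 1 = 28 —(−1)→ 27
27 —HB3→ 3^3 —bump→ 4^4 = 256 —(−1)→ 255
255 —HB4→ 3·4^3 + 3·4^2 + 3·4 + 3 —bump→ 3·5^3 + 3·5^2 + 3·5 + 3 = 468 —(−1)→ 467
467 —HB5→ 3·5^3 + 3·5^2 + 3·5 + 2 —bump→ 3·6^3 + 3·6^2 + 3·6 + 2 = 776 —(−1)→ 775
775 —HB6→ 3·6^3 + 3·6^2 + 3·6 + 1 —bump→ 3·7^3 + 3·7^2 + 3·7 + 1 = 1198 —(−1)→ 1197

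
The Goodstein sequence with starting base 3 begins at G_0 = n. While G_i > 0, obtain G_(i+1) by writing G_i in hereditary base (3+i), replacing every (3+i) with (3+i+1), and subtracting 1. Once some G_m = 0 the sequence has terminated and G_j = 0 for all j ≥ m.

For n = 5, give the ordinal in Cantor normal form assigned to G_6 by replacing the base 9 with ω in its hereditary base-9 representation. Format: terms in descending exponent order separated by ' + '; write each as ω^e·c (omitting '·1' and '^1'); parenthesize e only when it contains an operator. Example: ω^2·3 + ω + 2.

[0] 5 ≡ 3 + 2 (base 3). Lift 4: 6. −1: 5.
[1] 5 ≡ 4 + 1 (base 4). Lift 5: 6. −1: 5.
[2] 5 ≡ 5 (base 5). Lift 6: 6. −1: 5.
[3] 5 ≡ 5 (base 6). Lift 7: 5. −1: 4.
[4] 4 ≡ 4 (base 7). Lift 8: 4. −1: 3.
[5] 3 ≡ 3 (base 8). Lift 9: 3. −1: 2.

2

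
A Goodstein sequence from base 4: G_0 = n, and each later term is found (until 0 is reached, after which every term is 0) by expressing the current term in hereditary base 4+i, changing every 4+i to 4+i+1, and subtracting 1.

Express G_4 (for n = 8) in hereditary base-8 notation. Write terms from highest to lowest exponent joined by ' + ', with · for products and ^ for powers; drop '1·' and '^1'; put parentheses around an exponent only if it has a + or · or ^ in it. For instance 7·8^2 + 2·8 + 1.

8 + 1

G_0 = 8. HB_4(8) = 2·4. Bump = 10. G_1 = 9.
G_1 = 9. HB_5(9) = 5 + 4. Bump = 10. G_2 = 9.
G_2 = 9. HB_6(9) = 6 + 3. Bump = 10. G_3 = 9.
G_3 = 9. HB_7(9) = 7 + 2. Bump = 10. G_4 = 9.
G_4 = 9. HB_8(9) = 8 + 1. Bump = 10. G_5 = 9.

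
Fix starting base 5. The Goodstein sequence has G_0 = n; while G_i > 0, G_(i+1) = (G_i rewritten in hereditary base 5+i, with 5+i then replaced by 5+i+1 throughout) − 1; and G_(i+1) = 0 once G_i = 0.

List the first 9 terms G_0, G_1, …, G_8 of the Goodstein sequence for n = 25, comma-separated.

G_0 = 25. HB_5(25) = 5^2. Bump = 36. G_1 = 35.
G_1 = 35. HB_6(35) = 5·6 + 5. Bump = 40. G_2 = 39.
G_2 = 39. HB_7(39) = 5·7 + 4. Bump = 44. G_3 = 43.
G_3 = 43. HB_8(43) = 5·8 + 3. Bump = 48. G_4 = 47.
G_4 = 47. HB_9(47) = 5·9 + 2. Bump = 52. G_5 = 51.
G_5 = 51. HB_10(51) = 5·10 + 1. Bump = 56. G_6 = 55.
G_6 = 55. HB_11(55) = 5·11. Bump = 60. G_7 = 59.
G_7 = 59. HB_12(59) = 4·12 + 11. Bump = 63. G_8 = 62.

25, 35, 39, 43, 47, 51, 55, 59, 62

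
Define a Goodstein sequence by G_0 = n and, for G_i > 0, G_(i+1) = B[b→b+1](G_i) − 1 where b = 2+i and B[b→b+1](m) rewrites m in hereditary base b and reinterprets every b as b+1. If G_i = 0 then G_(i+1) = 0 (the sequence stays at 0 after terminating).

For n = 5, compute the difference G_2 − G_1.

228

5 —HB2→ 2^2 + 1 —bump→ 3^3 + 1 = 28 —(−1)→ 27
27 —HB3→ 3^3 —bump→ 4^4 = 256 —(−1)→ 255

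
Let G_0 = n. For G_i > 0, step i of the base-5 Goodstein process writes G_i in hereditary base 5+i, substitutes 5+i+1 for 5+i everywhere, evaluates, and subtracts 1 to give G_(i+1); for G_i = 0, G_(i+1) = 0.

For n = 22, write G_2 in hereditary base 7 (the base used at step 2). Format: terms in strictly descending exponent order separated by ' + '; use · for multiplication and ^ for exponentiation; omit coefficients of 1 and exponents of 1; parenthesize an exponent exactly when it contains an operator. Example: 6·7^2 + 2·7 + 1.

4·7

[0] 22 ≡ 4·5 + 2 (base 5). Lift 6: 26. −1: 25.
[1] 25 ≡ 4·6 + 1 (base 6). Lift 7: 29. −1: 28.
[2] 28 ≡ 4·7 (base 7). Lift 8: 32. −1: 31.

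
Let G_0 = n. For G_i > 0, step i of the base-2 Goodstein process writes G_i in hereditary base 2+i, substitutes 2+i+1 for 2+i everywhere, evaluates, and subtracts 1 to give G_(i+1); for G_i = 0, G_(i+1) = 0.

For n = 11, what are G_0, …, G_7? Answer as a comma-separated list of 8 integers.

11, 84, 1027, 15627, 279937, 5764801, 134217727, 2749609302

G_0 = 11. HB_2(11) = 2^(2 + 1) + 2 + 1. Bump = 85. G_1 = 84.
G_1 = 84. HB_3(84) = 3^(3 + 1) + 3. Bump = 1028. G_2 = 1027.
G_2 = 1027. HB_4(1027) = 4^(4 + 1) + 3. Bump = 15628. G_3 = 15627.
G_3 = 15627. HB_5(15627) = 5^(5 + 1) + 2. Bump = 279938. G_4 = 279937.
G_4 = 279937. HB_6(279937) = 6^(6 + 1) + 1. Bump = 5764802. G_5 = 5764801.
G_5 = 5764801. HB_7(5764801) = 7^(7 + 1). Bump = 134217728. G_6 = 134217727.
G_6 = 134217727. HB_8(134217727) = 7·8^8 + 7·8^7 + 7·8^6 + 7·8^5 + 7·8^4 + 7·8^3 + 7·8^2 + 7·8 + 7. Bump = 2749609303. G_7 = 2749609302.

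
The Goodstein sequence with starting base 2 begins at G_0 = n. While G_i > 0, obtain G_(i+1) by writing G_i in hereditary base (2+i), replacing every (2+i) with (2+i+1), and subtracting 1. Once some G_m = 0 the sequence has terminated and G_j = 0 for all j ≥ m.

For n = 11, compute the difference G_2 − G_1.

943

step 0: 11 = 2^(2 + 1) + 2 + 1; sub 3 for 2: 3^(3 + 1) + 3 + 1; = 85; G_1 = 85−1 = 84
step 1: 84 = 3^(3 + 1) + 3; sub 4 for 3: 4^(4 + 1) + 4; = 1028; G_2 = 1028−1 = 1027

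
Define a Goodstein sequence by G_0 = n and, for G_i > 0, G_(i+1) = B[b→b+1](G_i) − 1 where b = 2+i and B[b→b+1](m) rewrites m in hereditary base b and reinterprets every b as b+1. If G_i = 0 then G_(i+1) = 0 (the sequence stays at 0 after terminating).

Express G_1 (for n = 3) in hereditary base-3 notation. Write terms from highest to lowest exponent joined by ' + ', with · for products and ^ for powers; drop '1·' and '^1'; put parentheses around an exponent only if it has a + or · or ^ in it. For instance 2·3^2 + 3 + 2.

base 2: 3 = 2 + 1; at 3: 3 + 1 = 4; next = 3
base 3: 3 = 3; at 4: 4 = 4; next = 3

3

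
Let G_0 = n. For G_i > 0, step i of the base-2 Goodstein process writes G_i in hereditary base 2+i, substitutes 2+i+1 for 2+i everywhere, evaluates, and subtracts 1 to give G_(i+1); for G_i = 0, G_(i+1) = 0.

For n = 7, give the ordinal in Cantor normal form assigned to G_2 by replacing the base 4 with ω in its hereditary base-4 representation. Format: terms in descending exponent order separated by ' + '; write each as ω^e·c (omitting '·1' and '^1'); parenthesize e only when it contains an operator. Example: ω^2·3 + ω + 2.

ω^ω + 3

7 —HB2→ 2^2 + 2 + 1 —bump→ 3^3 + 3 + 1 = 31 —(−1)→ 30
30 —HB3→ 3^3 + 3 —bump→ 4^4 + 4 = 260 —(−1)→ 259
259 —HB4→ 4^4 + 3 —bump→ 5^5 + 3 = 3128 —(−1)→ 3127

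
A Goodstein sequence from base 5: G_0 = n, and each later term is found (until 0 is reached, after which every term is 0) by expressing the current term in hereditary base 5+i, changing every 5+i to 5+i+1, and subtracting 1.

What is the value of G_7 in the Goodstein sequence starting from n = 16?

25

base 5: 16 = 3·5 + 1; at 6: 3·6 + 1 = 19; next = 18
base 6: 18 = 3·6; at 7: 3·7 = 21; next = 20
base 7: 20 = 2·7 + 6; at 8: 2·8 + 6 = 22; next = 21
base 8: 21 = 2·8 + 5; at 9: 2·9 + 5 = 23; next = 22
base 9: 22 = 2·9 + 4; at 10: 2·10 + 4 = 24; next = 23
base 10: 23 = 2·10 + 3; at 11: 2·11 + 3 = 25; next = 24
base 11: 24 = 2·11 + 2; at 12: 2·12 + 2 = 26; next = 25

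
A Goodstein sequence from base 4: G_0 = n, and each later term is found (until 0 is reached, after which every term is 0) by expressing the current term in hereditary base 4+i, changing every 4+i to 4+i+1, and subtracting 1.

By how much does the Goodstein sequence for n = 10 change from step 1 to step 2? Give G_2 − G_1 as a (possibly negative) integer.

1

step 0: 10 = 2·4 + 2; sub 5 for 4: 2·5 + 2; = 12; G_1 = 12−1 = 11
step 1: 11 = 2·5 + 1; sub 6 for 5: 2·6 + 1; = 13; G_2 = 13−1 = 12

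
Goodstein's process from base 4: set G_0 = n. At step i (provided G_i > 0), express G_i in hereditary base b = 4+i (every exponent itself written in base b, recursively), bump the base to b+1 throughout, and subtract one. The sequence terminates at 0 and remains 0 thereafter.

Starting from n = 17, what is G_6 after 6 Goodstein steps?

51

step 0: 17 = 4^2 + 1; sub 5 for 4: 5^2 + 1; = 26; G_1 = 26−1 = 25
step 1: 25 = 5^2; sub 6 for 5: 6^2; = 36; G_2 = 36−1 = 35
step 2: 35 = 5·6 + 5; sub 7 for 6: 5·7 + 5; = 40; G_3 = 40−1 = 39
step 3: 39 = 5·7 + 4; sub 8 for 7: 5·8 + 4; = 44; G_4 = 44−1 = 43
step 4: 43 = 5·8 + 3; sub 9 for 8: 5·9 + 3; = 48; G_5 = 48−1 = 47
step 5: 47 = 5·9 + 2; sub 10 for 9: 5·10 + 2; = 52; G_6 = 52−1 = 51
step 6: 51 = 5·10 + 1; sub 11 for 10: 5·11 + 1; = 56; G_7 = 56−1 = 55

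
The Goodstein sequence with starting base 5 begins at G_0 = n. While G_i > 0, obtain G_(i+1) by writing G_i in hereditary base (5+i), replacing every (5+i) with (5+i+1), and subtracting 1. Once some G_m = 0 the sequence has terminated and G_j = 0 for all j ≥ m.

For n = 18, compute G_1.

G_0=18  [base 5] 3·5 + 3  →[5↦6]→  3·6 + 3 = 21  −1 ⇒ G_1=20
G_1=20  [base 6] 3·6 + 2  →[6↦7]→  3·7 + 2 = 23  −1 ⇒ G_2=22

20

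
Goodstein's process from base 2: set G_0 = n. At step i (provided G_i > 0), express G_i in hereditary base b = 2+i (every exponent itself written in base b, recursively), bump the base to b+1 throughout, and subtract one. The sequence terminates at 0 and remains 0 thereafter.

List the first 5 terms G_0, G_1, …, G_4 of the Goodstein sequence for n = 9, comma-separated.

G_0=9  [base 2] 2^(2 + 1) + 1  →[2↦3]→  3^(3 + 1) + 1 = 82  −1 ⇒ G_1=81
G_1=81  [base 3] 3^(3 + 1)  →[3↦4]→  4^(4 + 1) = 1024  −1 ⇒ G_2=1023
G_2=1023  [base 4] 3·4^4 + 3·4^3 + 3·4^2 + 3·4 + 3  →[4↦5]→  3·5^5 + 3·5^3 + 3·5^2 + 3·5 + 3 = 9843  −1 ⇒ G_3=9842
G_3=9842  [base 5] 3·5^5 + 3·5^3 + 3·5^2 + 3·5 + 2  →[5↦6]→  3·6^6 + 3·6^3 + 3·6^2 + 3·6 + 2 = 140744  −1 ⇒ G_4=140743

9, 81, 1023, 9842, 140743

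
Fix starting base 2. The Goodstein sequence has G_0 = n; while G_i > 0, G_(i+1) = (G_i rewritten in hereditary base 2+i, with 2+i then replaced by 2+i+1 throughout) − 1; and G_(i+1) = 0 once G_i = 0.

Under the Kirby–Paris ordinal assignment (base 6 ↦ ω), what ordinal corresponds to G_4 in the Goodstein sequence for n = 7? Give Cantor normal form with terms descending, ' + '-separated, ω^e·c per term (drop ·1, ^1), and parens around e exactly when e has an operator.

[0] 7 ≡ 2^2 + 2 + 1 (base 2). Lift 3: 31. −1: 30.
[1] 30 ≡ 3^3 + 3 (base 3). Lift 4: 260. −1: 259.
[2] 259 ≡ 4^4 + 3 (base 4). Lift 5: 3128. −1: 3127.
[3] 3127 ≡ 5^5 + 2 (base 5). Lift 6: 46658. −1: 46657.
[4] 46657 ≡ 6^6 + 1 (base 6). Lift 7: 823544. −1: 823543.

ω^ω + 1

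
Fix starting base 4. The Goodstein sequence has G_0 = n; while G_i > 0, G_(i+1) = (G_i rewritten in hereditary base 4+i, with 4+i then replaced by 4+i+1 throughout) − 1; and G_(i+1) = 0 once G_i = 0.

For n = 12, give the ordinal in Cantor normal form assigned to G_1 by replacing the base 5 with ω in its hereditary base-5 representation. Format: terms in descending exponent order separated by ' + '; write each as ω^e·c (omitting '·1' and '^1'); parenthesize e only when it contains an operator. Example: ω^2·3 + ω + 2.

base 4: 12 = 3·4; at 5: 3·5 = 15; next = 14
base 5: 14 = 2·5 + 4; at 6: 2·6 + 4 = 16; next = 15

ω·2 + 4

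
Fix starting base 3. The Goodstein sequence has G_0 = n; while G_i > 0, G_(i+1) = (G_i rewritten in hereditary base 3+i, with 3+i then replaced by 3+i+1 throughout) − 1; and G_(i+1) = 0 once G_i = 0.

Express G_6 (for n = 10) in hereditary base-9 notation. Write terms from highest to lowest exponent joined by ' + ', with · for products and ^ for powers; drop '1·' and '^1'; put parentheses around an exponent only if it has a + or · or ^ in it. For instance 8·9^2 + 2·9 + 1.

i=0: 10 = 3^2 + 1 (b=3); 3→4: 4^2 + 1 = 17; 17−1 = 16
i=1: 16 = 4^2 (b=4); 4→5: 5^2 = 25; 25−1 = 24
i=2: 24 = 4·5 + 4 (b=5); 5→6: 4·6 + 4 = 28; 28−1 = 27
i=3: 27 = 4·6 + 3 (b=6); 6→7: 4·7 + 3 = 31; 31−1 = 30
i=4: 30 = 4·7 + 2 (b=7); 7→8: 4·8 + 2 = 34; 34−1 = 33
i=5: 33 = 4·8 + 1 (b=8); 8→9: 4·9 + 1 = 37; 37−1 = 36

4·9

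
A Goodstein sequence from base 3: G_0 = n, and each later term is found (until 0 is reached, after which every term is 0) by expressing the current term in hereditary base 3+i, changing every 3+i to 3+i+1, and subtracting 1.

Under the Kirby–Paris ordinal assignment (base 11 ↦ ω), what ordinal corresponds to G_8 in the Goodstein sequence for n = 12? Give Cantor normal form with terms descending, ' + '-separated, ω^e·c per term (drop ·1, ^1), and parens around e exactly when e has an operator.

ω·7 + 4

G_0 = 12. HB_3(12) = 3^2 + 3. Bump = 20. G_1 = 19.
G_1 = 19. HB_4(19) = 4^2 + 3. Bump = 28. G_2 = 27.
G_2 = 27. HB_5(27) = 5^2 + 2. Bump = 38. G_3 = 37.
G_3 = 37. HB_6(37) = 6^2 + 1. Bump = 50. G_4 = 49.
G_4 = 49. HB_7(49) = 7^2. Bump = 64. G_5 = 63.
G_5 = 63. HB_8(63) = 7·8 + 7. Bump = 70. G_6 = 69.
G_6 = 69. HB_9(69) = 7·9 + 6. Bump = 76. G_7 = 75.
G_7 = 75. HB_10(75) = 7·10 + 5. Bump = 82. G_8 = 81.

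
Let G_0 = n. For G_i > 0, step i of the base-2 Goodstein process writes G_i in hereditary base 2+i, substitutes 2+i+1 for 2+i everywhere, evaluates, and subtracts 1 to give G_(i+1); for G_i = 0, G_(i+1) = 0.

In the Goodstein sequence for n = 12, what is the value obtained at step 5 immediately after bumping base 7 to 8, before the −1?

134217868

G_0 = 12. HB_2(12) = 2^(2 + 1) + 2^2. Bump = 108. G_1 = 107.
G_1 = 107. HB_3(107) = 3^(3 + 1) + 2·3^2 + 2·3 + 2. Bump = 1066. G_2 = 1065.
G_2 = 1065. HB_4(1065) = 4^(4 + 1) + 2·4^2 + 2·4 + 1. Bump = 15686. G_3 = 15685.
G_3 = 15685. HB_5(15685) = 5^(5 + 1) + 2·5^2 + 2·5. Bump = 280020. G_4 = 280019.
G_4 = 280019. HB_6(280019) = 6^(6 + 1) + 2·6^2 + 6 + 5. Bump = 5764911. G_5 = 5764910.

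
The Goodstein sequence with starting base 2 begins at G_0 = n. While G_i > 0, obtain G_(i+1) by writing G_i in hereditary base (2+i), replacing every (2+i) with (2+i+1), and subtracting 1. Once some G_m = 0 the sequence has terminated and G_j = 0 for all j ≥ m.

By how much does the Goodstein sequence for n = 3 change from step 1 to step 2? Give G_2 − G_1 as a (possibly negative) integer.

0

G_0 = 3. HB_2(3) = 2 + 1. Bump = 4. G_1 = 3.
G_1 = 3. HB_3(3) = 3. Bump = 4. G_2 = 3.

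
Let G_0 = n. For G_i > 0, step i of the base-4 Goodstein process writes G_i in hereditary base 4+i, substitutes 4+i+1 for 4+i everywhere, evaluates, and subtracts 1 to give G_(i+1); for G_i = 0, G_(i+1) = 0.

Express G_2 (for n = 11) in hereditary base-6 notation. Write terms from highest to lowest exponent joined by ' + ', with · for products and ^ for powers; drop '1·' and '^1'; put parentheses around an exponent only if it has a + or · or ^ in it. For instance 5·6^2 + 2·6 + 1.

G_0 = 11. HB_4(11) = 2·4 + 3. Bump = 13. G_1 = 12.
G_1 = 12. HB_5(12) = 2·5 + 2. Bump = 14. G_2 = 13.

2·6 + 1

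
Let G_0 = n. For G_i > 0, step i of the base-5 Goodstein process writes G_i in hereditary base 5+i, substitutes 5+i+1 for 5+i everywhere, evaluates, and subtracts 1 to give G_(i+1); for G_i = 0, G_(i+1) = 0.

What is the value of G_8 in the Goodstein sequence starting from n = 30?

G_0 = 30. HB_5(30) = 5^2 + 5. Bump = 42. G_1 = 41.
G_1 = 41. HB_6(41) = 6^2 + 5. Bump = 54. G_2 = 53.
G_2 = 53. HB_7(53) = 7^2 + 4. Bump = 68. G_3 = 67.
G_3 = 67. HB_8(67) = 8^2 + 3. Bump = 84. G_4 = 83.
G_4 = 83. HB_9(83) = 9^2 + 2. Bump = 102. G_5 = 101.
G_5 = 101. HB_10(101) = 10^2 + 1. Bump = 122. G_6 = 121.
G_6 = 121. HB_11(121) = 11^2. Bump = 144. G_7 = 143.
G_7 = 143. HB_12(143) = 11·12 + 11. Bump = 154. G_8 = 153.
G_8 = 153. HB_13(153) = 11·13 + 10. Bump = 164. G_9 = 163.

153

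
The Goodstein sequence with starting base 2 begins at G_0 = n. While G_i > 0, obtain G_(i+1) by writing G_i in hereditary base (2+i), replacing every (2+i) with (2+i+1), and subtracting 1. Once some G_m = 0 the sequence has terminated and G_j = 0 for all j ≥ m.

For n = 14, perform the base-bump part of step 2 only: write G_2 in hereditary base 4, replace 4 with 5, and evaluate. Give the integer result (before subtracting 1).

18751

(0) 14|_2 = 2^(2 + 1) + 2^2 + 2 ↦ 3^(3 + 1) + 3^3 + 3|_3 = 111 ⇒ 110
(1) 110|_3 = 3^(3 + 1) + 3^3 + 2 ↦ 4^(4 + 1) + 4^4 + 2|_4 = 1282 ⇒ 1281
(2) 1281|_4 = 4^(4 + 1) + 4^4 + 1 ↦ 5^(5 + 1) + 5^5 + 1|_5 = 18751 ⇒ 18750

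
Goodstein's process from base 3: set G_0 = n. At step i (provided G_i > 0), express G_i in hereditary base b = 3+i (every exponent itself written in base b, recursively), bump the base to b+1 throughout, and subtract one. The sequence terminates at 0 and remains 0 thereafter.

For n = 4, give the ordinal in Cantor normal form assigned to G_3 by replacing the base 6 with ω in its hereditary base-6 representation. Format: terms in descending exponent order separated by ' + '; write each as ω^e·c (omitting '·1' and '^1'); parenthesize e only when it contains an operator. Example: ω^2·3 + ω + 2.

3

G_0=4  [base 3] 3 + 1  →[3↦4]→  4 + 1 = 5  −1 ⇒ G_1=4
G_1=4  [base 4] 4  →[4↦5]→  5 = 5  −1 ⇒ G_2=4
G_2=4  [base 5] 4  →[5↦6]→  4 = 4  −1 ⇒ G_3=3
G_3=3  [base 6] 3  →[6↦7]→  3 = 3  −1 ⇒ G_4=2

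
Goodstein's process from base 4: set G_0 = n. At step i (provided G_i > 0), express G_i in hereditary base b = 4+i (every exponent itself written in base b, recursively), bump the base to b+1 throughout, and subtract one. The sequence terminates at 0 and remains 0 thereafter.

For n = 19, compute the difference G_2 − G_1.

i=0: 19 = 4^2 + 3 (b=4); 4→5: 5^2 + 3 = 28; 28−1 = 27
i=1: 27 = 5^2 + 2 (b=5); 5→6: 6^2 + 2 = 38; 38−1 = 37

10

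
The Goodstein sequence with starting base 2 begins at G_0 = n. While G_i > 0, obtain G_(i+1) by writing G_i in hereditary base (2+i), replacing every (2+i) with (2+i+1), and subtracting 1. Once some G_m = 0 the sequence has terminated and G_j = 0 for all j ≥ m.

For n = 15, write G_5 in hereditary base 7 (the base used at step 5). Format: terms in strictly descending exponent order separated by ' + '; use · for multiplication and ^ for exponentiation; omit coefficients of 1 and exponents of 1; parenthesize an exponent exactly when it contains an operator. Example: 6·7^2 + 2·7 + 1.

base 2: 15 = 2^(2 + 1) + 2^2 + 2 + 1; at 3: 3^(3 + 1) + 3^3 + 3 + 1 = 112; next = 111
base 3: 111 = 3^(3 + 1) + 3^3 + 3; at 4: 4^(4 + 1) + 4^4 + 4 = 1284; next = 1283
base 4: 1283 = 4^(4 + 1) + 4^4 + 3; at 5: 5^(5 + 1) + 5^5 + 3 = 18753; next = 18752
base 5: 18752 = 5^(5 + 1) + 5^5 + 2; at 6: 6^(6 + 1) + 6^6 + 2 = 326594; next = 326593
base 6: 326593 = 6^(6 + 1) + 6^6 + 1; at 7: 7^(7 + 1) + 7^7 + 1 = 6588345; next = 6588344

7^(7 + 1) + 7^7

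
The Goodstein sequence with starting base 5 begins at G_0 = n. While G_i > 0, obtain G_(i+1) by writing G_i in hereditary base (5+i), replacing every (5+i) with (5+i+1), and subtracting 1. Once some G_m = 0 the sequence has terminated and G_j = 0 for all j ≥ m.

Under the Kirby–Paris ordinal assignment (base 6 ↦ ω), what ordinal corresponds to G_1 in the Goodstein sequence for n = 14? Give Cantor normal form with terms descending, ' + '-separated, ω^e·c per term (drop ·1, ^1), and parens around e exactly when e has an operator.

14 —HB5→ 2·5 + 4 —bump→ 2·6 + 4 = 16 —(−1)→ 15
15 —HB6→ 2·6 + 3 —bump→ 2·7 + 3 = 17 —(−1)→ 16

ω·2 + 3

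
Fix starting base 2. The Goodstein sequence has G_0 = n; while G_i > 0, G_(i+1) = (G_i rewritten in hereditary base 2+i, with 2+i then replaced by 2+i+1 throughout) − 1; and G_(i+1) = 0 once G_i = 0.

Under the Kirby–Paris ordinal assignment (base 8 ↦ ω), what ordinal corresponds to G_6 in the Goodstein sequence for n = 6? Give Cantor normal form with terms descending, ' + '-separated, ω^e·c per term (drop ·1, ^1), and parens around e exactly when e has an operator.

ω^5·5 + ω^4·5 + ω^3·5 + ω^2·5 + ω·5 + 3

G_0=6  [base 2] 2^2 + 2  →[2↦3]→  3^3 + 3 = 30  −1 ⇒ G_1=29
G_1=29  [base 3] 3^3 + 2  →[3↦4]→  4^4 + 2 = 258  −1 ⇒ G_2=257
G_2=257  [base 4] 4^4 + 1  →[4↦5]→  5^5 + 1 = 3126  −1 ⇒ G_3=3125
G_3=3125  [base 5] 5^5  →[5↦6]→  6^6 = 46656  −1 ⇒ G_4=46655
G_4=46655  [base 6] 5·6^5 + 5·6^4 + 5·6^3 + 5·6^2 + 5·6 + 5  →[6↦7]→  5·7^5 + 5·7^4 + 5·7^3 + 5·7^2 + 5·7 + 5 = 98040  −1 ⇒ G_5=98039
G_5=98039  [base 7] 5·7^5 + 5·7^4 + 5·7^3 + 5·7^2 + 5·7 + 4  →[7↦8]→  5·8^5 + 5·8^4 + 5·8^3 + 5·8^2 + 5·8 + 4 = 187244  −1 ⇒ G_6=187243
G_6=187243  [base 8] 5·8^5 + 5·8^4 + 5·8^3 + 5·8^2 + 5·8 + 3  →[8↦9]→  5·9^5 + 5·9^4 + 5·9^3 + 5·9^2 + 5·9 + 3 = 332148  −1 ⇒ G_7=332147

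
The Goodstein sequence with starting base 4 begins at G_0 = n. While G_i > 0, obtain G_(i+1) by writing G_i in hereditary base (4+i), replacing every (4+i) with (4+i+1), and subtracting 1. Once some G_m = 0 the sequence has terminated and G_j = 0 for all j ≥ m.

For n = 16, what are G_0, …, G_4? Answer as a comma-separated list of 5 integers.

16, 24, 27, 30, 33

16 —HB4→ 4^2 —bump→ 5^2 = 25 —(−1)→ 24
24 —HB5→ 4·5 + 4 —bump→ 4·6 + 4 = 28 —(−1)→ 27
27 —HB6→ 4·6 + 3 —bump→ 4·7 + 3 = 31 —(−1)→ 30
30 —HB7→ 4·7 + 2 —bump→ 4·8 + 2 = 34 —(−1)→ 33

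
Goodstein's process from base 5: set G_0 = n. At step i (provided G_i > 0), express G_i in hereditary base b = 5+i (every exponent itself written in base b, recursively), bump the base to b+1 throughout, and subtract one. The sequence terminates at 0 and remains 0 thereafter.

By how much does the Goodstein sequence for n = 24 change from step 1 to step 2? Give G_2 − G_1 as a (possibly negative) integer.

base 5: 24 = 4·5 + 4; at 6: 4·6 + 4 = 28; next = 27
base 6: 27 = 4·6 + 3; at 7: 4·7 + 3 = 31; next = 30

3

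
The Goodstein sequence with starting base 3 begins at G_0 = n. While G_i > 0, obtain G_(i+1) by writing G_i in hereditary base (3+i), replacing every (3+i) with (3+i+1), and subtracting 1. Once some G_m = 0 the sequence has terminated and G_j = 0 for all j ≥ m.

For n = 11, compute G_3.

G_0 = 11. HB_3(11) = 3^2 + 2. Bump = 18. G_1 = 17.
G_1 = 17. HB_4(17) = 4^2 + 1. Bump = 26. G_2 = 25.
G_2 = 25. HB_5(25) = 5^2. Bump = 36. G_3 = 35.
G_3 = 35. HB_6(35) = 5·6 + 5. Bump = 40. G_4 = 39.

35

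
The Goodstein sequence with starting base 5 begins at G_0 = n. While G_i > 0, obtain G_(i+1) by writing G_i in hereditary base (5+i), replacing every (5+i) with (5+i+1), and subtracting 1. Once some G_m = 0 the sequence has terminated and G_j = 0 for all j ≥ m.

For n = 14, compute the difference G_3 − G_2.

1

base 5: 14 = 2·5 + 4; at 6: 2·6 + 4 = 16; next = 15
base 6: 15 = 2·6 + 3; at 7: 2·7 + 3 = 17; next = 16
base 7: 16 = 2·7 + 2; at 8: 2·8 + 2 = 18; next = 17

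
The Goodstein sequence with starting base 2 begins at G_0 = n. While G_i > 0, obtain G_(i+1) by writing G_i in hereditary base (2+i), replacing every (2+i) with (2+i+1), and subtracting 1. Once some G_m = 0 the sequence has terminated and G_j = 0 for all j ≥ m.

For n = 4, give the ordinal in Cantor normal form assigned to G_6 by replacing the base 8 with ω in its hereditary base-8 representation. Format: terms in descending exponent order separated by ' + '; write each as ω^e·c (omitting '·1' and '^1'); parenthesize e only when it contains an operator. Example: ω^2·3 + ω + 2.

ω^2·2 + ω + 3

G_0 = 4. HB_2(4) = 2^2. Bump = 27. G_1 = 26.
G_1 = 26. HB_3(26) = 2·3^2 + 2·3 + 2. Bump = 42. G_2 = 41.
G_2 = 41. HB_4(41) = 2·4^2 + 2·4 + 1. Bump = 61. G_3 = 60.
G_3 = 60. HB_5(60) = 2·5^2 + 2·5. Bump = 84. G_4 = 83.
G_4 = 83. HB_6(83) = 2·6^2 + 6 + 5. Bump = 110. G_5 = 109.
G_5 = 109. HB_7(109) = 2·7^2 + 7 + 4. Bump = 140. G_6 = 139.
G_6 = 139. HB_8(139) = 2·8^2 + 8 + 3. Bump = 174. G_7 = 173.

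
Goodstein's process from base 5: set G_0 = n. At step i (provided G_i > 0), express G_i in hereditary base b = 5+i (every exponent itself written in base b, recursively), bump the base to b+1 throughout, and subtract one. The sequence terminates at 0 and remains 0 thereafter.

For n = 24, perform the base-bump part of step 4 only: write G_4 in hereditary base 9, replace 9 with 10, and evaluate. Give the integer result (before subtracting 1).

(0) 24|_5 = 4·5 + 4 ↦ 4·6 + 4|_6 = 28 ⇒ 27
(1) 27|_6 = 4·6 + 3 ↦ 4·7 + 3|_7 = 31 ⇒ 30
(2) 30|_7 = 4·7 + 2 ↦ 4·8 + 2|_8 = 34 ⇒ 33
(3) 33|_8 = 4·8 + 1 ↦ 4·9 + 1|_9 = 37 ⇒ 36

40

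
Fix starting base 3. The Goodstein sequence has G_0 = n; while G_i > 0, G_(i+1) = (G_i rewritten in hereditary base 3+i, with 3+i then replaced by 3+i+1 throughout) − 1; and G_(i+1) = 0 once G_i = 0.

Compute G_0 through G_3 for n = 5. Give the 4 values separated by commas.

G_0=5  [base 3] 3 + 2  →[3↦4]→  4 + 2 = 6  −1 ⇒ G_1=5
G_1=5  [base 4] 4 + 1  →[4↦5]→  5 + 1 = 6  −1 ⇒ G_2=5
G_2=5  [base 5] 5  →[5↦6]→  6 = 6  −1 ⇒ G_3=5

5, 5, 5, 5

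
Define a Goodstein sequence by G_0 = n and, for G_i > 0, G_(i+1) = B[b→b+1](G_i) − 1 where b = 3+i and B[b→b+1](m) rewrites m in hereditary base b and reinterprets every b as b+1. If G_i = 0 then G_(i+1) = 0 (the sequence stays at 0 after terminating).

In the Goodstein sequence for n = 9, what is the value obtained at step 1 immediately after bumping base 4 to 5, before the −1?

18

G_0=9  [base 3] 3^2  →[3↦4]→  4^2 = 16  −1 ⇒ G_1=15
G_1=15  [base 4] 3·4 + 3  →[4↦5]→  3·5 + 3 = 18  −1 ⇒ G_2=17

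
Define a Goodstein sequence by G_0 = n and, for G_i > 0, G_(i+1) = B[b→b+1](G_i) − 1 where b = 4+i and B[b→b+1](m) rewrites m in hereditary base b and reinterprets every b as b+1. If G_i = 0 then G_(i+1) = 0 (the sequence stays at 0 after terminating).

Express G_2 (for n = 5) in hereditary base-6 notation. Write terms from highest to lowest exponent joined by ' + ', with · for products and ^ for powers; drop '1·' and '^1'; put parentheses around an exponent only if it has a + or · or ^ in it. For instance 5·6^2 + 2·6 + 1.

base 4: 5 = 4 + 1; at 5: 5 + 1 = 6; next = 5
base 5: 5 = 5; at 6: 6 = 6; next = 5

5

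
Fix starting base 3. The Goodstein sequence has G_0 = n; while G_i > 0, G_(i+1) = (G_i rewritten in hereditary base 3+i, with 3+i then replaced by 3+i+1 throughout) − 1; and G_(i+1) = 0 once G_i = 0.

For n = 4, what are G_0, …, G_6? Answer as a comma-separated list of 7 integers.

4, 4, 4, 3, 2, 1, 0

[0] 4 ≡ 3 + 1 (base 3). Lift 4: 5. −1: 4.
[1] 4 ≡ 4 (base 4). Lift 5: 5. −1: 4.
[2] 4 ≡ 4 (base 5). Lift 6: 4. −1: 3.
[3] 3 ≡ 3 (base 6). Lift 7: 3. −1: 2.
[4] 2 ≡ 2 (base 7). Lift 8: 2. −1: 1.
[5] 1 ≡ 1 (base 8). Lift 9: 1. −1: 0.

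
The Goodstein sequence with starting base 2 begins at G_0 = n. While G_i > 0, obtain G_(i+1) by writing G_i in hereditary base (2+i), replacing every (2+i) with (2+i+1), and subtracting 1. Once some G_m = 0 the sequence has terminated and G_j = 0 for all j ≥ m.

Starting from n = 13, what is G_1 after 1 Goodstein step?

(0) 13|_2 = 2^(2 + 1) + 2^2 + 1 ↦ 3^(3 + 1) + 3^3 + 1|_3 = 109 ⇒ 108
(1) 108|_3 = 3^(3 + 1) + 3^3 ↦ 4^(4 + 1) + 4^4|_4 = 1280 ⇒ 1279

108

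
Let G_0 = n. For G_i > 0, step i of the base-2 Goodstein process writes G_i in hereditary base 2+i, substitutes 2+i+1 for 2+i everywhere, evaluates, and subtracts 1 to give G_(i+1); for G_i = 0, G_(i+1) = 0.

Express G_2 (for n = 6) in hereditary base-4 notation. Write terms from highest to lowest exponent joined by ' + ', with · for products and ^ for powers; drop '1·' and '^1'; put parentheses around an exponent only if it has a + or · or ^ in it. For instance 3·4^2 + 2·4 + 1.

i=0: 6 = 2^2 + 2 (b=2); 2→3: 3^3 + 3 = 30; 30−1 = 29
i=1: 29 = 3^3 + 2 (b=3); 3→4: 4^4 + 2 = 258; 258−1 = 257

4^4 + 1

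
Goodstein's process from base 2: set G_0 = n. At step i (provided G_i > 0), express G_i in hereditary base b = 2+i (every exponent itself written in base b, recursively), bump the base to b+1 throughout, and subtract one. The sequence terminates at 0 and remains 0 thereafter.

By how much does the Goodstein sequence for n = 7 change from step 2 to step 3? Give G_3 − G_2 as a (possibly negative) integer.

(0) 7|_2 = 2^2 + 2 + 1 ↦ 3^3 + 3 + 1|_3 = 31 ⇒ 30
(1) 30|_3 = 3^3 + 3 ↦ 4^4 + 4|_4 = 260 ⇒ 259
(2) 259|_4 = 4^4 + 3 ↦ 5^5 + 3|_5 = 3128 ⇒ 3127

2868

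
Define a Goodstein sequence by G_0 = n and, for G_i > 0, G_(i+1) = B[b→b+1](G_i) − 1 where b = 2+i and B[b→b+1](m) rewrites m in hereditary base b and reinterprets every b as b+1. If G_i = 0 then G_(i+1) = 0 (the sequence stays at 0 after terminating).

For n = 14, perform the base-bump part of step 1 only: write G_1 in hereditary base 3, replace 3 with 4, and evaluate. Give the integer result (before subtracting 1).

1282

[0] 14 ≡ 2^(2 + 1) + 2^2 + 2 (base 2). Lift 3: 111. −1: 110.
[1] 110 ≡ 3^(3 + 1) + 3^3 + 2 (base 3). Lift 4: 1282. −1: 1281.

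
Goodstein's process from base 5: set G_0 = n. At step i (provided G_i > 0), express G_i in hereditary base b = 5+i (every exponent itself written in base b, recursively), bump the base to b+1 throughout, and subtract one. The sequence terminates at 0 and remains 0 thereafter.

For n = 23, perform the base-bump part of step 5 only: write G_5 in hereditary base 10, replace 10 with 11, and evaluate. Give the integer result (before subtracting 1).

base 5: 23 = 4·5 + 3; at 6: 4·6 + 3 = 27; next = 26
base 6: 26 = 4·6 + 2; at 7: 4·7 + 2 = 30; next = 29
base 7: 29 = 4·7 + 1; at 8: 4·8 + 1 = 33; next = 32
base 8: 32 = 4·8; at 9: 4·9 = 36; next = 35
base 9: 35 = 3·9 + 8; at 10: 3·10 + 8 = 38; next = 37
base 10: 37 = 3·10 + 7; at 11: 3·11 + 7 = 40; next = 39

40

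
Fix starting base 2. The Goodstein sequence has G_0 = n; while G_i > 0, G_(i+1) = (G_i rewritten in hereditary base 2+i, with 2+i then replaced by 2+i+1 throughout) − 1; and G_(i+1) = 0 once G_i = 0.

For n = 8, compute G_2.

step 0: 8 = 2^(2 + 1); sub 3 for 2: 3^(3 + 1); = 81; G_1 = 81−1 = 80
step 1: 80 = 2·3^3 + 2·3^2 + 2·3 + 2; sub 4 for 3: 2·4^4 + 2·4^2 + 2·4 + 2; = 554; G_2 = 554−1 = 553
step 2: 553 = 2·4^4 + 2·4^2 + 2·4 + 1; sub 5 for 4: 2·5^5 + 2·5^2 + 2·5 + 1; = 6311; G_3 = 6311−1 = 6310

553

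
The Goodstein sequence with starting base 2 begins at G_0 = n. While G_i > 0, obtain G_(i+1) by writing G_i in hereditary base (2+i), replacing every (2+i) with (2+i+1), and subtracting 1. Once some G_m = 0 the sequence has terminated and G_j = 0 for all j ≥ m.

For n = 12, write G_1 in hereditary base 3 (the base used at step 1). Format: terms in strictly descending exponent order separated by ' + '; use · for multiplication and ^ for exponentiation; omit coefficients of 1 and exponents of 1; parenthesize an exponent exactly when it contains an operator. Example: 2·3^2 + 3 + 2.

3^(3 + 1) + 2·3^2 + 2·3 + 2

G_0=12  [base 2] 2^(2 + 1) + 2^2  →[2↦3]→  3^(3 + 1) + 3^3 = 108  −1 ⇒ G_1=107
G_1=107  [base 3] 3^(3 + 1) + 2·3^2 + 2·3 + 2  →[3↦4]→  4^(4 + 1) + 2·4^2 + 2·4 + 2 = 1066  −1 ⇒ G_2=1065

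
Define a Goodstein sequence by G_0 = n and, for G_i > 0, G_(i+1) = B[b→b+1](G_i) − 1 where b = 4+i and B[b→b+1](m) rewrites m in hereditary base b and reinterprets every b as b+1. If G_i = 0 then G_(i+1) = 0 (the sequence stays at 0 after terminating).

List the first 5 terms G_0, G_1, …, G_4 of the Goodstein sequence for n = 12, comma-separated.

12, 14, 15, 16, 17

base 4: 12 = 3·4; at 5: 3·5 = 15; next = 14
base 5: 14 = 2·5 + 4; at 6: 2·6 + 4 = 16; next = 15
base 6: 15 = 2·6 + 3; at 7: 2·7 + 3 = 17; next = 16
base 7: 16 = 2·7 + 2; at 8: 2·8 + 2 = 18; next = 17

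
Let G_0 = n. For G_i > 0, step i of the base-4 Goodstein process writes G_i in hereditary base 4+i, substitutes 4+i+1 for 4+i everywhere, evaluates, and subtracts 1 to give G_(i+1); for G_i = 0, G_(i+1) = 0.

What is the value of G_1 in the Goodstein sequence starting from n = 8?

9

step 0: 8 = 2·4; sub 5 for 4: 2·5; = 10; G_1 = 10−1 = 9
step 1: 9 = 5 + 4; sub 6 for 5: 6 + 4; = 10; G_2 = 10−1 = 9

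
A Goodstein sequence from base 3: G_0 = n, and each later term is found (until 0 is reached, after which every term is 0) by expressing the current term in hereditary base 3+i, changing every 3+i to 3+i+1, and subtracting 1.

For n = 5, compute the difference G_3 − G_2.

i=0: 5 = 3 + 2 (b=3); 3→4: 4 + 2 = 6; 6−1 = 5
i=1: 5 = 4 + 1 (b=4); 4→5: 5 + 1 = 6; 6−1 = 5
i=2: 5 = 5 (b=5); 5→6: 6 = 6; 6−1 = 5

0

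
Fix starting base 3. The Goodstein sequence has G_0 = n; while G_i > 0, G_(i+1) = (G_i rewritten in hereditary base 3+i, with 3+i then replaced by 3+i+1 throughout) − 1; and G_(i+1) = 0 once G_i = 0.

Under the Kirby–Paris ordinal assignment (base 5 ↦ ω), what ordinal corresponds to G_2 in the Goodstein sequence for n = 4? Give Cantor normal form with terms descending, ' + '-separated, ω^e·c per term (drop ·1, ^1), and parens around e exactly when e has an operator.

step 0: 4 = 3 + 1; sub 4 for 3: 4 + 1; = 5; G_1 = 5−1 = 4
step 1: 4 = 4; sub 5 for 4: 5; = 5; G_2 = 5−1 = 4
step 2: 4 = 4; sub 6 for 5: 4; = 4; G_3 = 4−1 = 3

4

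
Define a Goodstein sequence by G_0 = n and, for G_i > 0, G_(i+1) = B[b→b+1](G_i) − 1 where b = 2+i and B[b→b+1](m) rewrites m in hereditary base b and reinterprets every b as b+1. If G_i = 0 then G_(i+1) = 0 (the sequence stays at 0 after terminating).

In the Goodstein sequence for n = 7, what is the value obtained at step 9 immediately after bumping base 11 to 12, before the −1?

i=0: 7 = 2^2 + 2 + 1 (b=2); 2→3: 3^3 + 3 + 1 = 31; 31−1 = 30
i=1: 30 = 3^3 + 3 (b=3); 3→4: 4^4 + 4 = 260; 260−1 = 259
i=2: 259 = 4^4 + 3 (b=4); 4→5: 5^5 + 3 = 3128; 3128−1 = 3127
i=3: 3127 = 5^5 + 2 (b=5); 5→6: 6^6 + 2 = 46658; 46658−1 = 46657
i=4: 46657 = 6^6 + 1 (b=6); 6→7: 7^7 + 1 = 823544; 823544−1 = 823543
i=5: 823543 = 7^7 (b=7); 7→8: 8^8 = 16777216; 16777216−1 = 16777215
i=6: 16777215 = 7·8^7 + 7·8^6 + 7·8^5 + 7·8^4 + 7·8^3 + 7·8^2 + 7·8 + 7 (b=8); 8→9: 7·9^7 + 7·9^6 + 7·9^5 + 7·9^4 + 7·9^3 + 7·9^2 + 7·9 + 7 = 37665880; 37665880−1 = 37665879
i=7: 37665879 = 7·9^7 + 7·9^6 + 7·9^5 + 7·9^4 + 7·9^3 + 7·9^2 + 7·9 + 6 (b=9); 9→10: 7·10^7 + 7·10^6 + 7·10^5 + 7·10^4 + 7·10^3 + 7·10^2 + 7·10 + 6 = 77777776; 77777776−1 = 77777775
i=8: 77777775 = 7·10^7 + 7·10^6 + 7·10^5 + 7·10^4 + 7·10^3 + 7·10^2 + 7·10 + 5 (b=10); 10→11: 7·11^7 + 7·11^6 + 7·11^5 + 7·11^4 + 7·11^3 + 7·11^2 + 7·11 + 5 = 150051214; 150051214−1 = 150051213

273624712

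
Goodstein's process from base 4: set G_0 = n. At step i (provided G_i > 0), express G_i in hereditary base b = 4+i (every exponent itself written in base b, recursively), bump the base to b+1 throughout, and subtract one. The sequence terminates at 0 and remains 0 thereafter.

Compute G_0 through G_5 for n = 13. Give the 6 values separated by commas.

step 0: 13 = 3·4 + 1; sub 5 for 4: 3·5 + 1; = 16; G_1 = 16−1 = 15
step 1: 15 = 3·5; sub 6 for 5: 3·6; = 18; G_2 = 18−1 = 17
step 2: 17 = 2·6 + 5; sub 7 for 6: 2·7 + 5; = 19; G_3 = 19−1 = 18
step 3: 18 = 2·7 + 4; sub 8 for 7: 2·8 + 4; = 20; G_4 = 20−1 = 19
step 4: 19 = 2·8 + 3; sub 9 for 8: 2·9 + 3; = 21; G_5 = 21−1 = 20

13, 15, 17, 18, 19, 20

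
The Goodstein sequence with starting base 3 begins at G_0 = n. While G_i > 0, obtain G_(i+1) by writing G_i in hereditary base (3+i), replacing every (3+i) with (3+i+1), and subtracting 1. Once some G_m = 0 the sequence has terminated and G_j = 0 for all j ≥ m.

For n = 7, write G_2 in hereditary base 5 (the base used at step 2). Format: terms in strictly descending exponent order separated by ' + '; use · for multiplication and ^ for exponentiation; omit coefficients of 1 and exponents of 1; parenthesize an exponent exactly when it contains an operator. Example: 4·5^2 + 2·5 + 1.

5 + 4

7 —HB3→ 2·3 + 1 —bump→ 2·4 + 1 = 9 —(−1)→ 8
8 —HB4→ 2·4 —bump→ 2·5 = 10 —(−1)→ 9
9 —HB5→ 5 + 4 —bump→ 6 + 4 = 10 —(−1)→ 9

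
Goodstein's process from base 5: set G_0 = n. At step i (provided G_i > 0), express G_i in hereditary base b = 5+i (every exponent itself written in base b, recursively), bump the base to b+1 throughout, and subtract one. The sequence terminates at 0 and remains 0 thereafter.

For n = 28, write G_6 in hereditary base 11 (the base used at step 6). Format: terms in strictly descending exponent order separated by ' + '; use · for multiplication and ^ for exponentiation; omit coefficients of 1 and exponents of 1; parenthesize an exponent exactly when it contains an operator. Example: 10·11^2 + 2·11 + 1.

8·11 + 6

step 0: 28 = 5^2 + 3; sub 6 for 5: 6^2 + 3; = 39; G_1 = 39−1 = 38
step 1: 38 = 6^2 + 2; sub 7 for 6: 7^2 + 2; = 51; G_2 = 51−1 = 50
step 2: 50 = 7^2 + 1; sub 8 for 7: 8^2 + 1; = 65; G_3 = 65−1 = 64
step 3: 64 = 8^2; sub 9 for 8: 9^2; = 81; G_4 = 81−1 = 80
step 4: 80 = 8·9 + 8; sub 10 for 9: 8·10 + 8; = 88; G_5 = 88−1 = 87
step 5: 87 = 8·10 + 7; sub 11 for 10: 8·11 + 7; = 95; G_6 = 95−1 = 94
step 6: 94 = 8·11 + 6; sub 12 for 11: 8·12 + 6; = 102; G_7 = 102−1 = 101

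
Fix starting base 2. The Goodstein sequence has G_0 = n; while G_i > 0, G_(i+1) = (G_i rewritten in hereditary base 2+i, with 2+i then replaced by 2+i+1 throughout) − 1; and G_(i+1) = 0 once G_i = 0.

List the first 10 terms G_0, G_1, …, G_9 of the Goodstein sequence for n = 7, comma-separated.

7 —HB2→ 2^2 + 2 + 1 —bump→ 3^3 + 3 + 1 = 31 —(−1)→ 30
30 —HB3→ 3^3 + 3 —bump→ 4^4 + 4 = 260 —(−1)→ 259
259 —HB4→ 4^4 + 3 —bump→ 5^5 + 3 = 3128 —(−1)→ 3127
3127 —HB5→ 5^5 + 2 —bump→ 6^6 + 2 = 46658 —(−1)→ 46657
46657 —HB6→ 6^6 + 1 —bump→ 7^7 + 1 = 823544 —(−1)→ 823543
823543 —HB7→ 7^7 —bump→ 8^8 = 16777216 —(−1)→ 16777215
16777215 —HB8→ 7·8^7 + 7·8^6 + 7·8^5 + 7·8^4 + 7·8^3 + 7·8^2 + 7·8 + 7 —bump→ 7·9^7 + 7·9^6 + 7·9^5 + 7·9^4 + 7·9^3 + 7·9^2 + 7·9 + 7 = 37665880 —(−1)→ 37665879
37665879 —HB9→ 7·9^7 + 7·9^6 + 7·9^5 + 7·9^4 + 7·9^3 + 7·9^2 + 7·9 + 6 —bump→ 7·10^7 + 7·10^6 + 7·10^5 + 7·10^4 + 7·10^3 + 7·10^2 + 7·10 + 6 = 77777776 —(−1)→ 77777775
77777775 —HB10→ 7·10^7 + 7·10^6 + 7·10^5 + 7·10^4 + 7·10^3 + 7·10^2 + 7·10 + 5 —bump→ 7·11^7 + 7·11^6 + 7·11^5 + 7·11^4 + 7·11^3 + 7·11^2 + 7·11 + 5 = 150051214 —(−1)→ 150051213

7, 30, 259, 3127, 46657, 823543, 16777215, 37665879, 77777775, 150051213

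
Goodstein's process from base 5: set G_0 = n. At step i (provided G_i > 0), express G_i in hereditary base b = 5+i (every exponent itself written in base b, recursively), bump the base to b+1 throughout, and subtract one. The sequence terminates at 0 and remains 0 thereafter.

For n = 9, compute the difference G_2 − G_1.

0

step 0: 9 = 5 + 4; sub 6 for 5: 6 + 4; = 10; G_1 = 10−1 = 9
step 1: 9 = 6 + 3; sub 7 for 6: 7 + 3; = 10; G_2 = 10−1 = 9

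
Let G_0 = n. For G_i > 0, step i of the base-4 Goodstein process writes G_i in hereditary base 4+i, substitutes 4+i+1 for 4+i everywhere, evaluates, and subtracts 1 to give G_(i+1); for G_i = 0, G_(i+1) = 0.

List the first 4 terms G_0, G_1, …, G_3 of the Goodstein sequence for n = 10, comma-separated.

10, 11, 12, 13

i=0: 10 = 2·4 + 2 (b=4); 4→5: 2·5 + 2 = 12; 12−1 = 11
i=1: 11 = 2·5 + 1 (b=5); 5→6: 2·6 + 1 = 13; 13−1 = 12
i=2: 12 = 2·6 (b=6); 6→7: 2·7 = 14; 14−1 = 13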